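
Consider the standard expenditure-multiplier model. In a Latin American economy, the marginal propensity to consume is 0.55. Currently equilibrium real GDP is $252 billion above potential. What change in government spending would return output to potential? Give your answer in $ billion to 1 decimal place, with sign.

Spending multiplier = 1/(1 − MPC) = 1/(1 − 0.55) = 1/0.45 ≈ 2.222.
Need ΔY = −$252 billion, so ΔG = ΔY/k = (−$252 billion) × 0.45 = −$113.4 billion.
The government should cut government spending by $113.4 billion.

−$113.4 billion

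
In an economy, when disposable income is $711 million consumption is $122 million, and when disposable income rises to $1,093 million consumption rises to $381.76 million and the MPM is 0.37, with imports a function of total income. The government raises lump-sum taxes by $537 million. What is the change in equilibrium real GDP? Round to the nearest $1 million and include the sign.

−$529 million

MPC = ΔC/ΔYd = (381.76 − 122)/(1,093 − 711) = 259.76/382 = 0.68.
A lump-sum tax change of +$537 million shifts disposable income by −$537 million; first-round consumption changes by −c × ΔT = −0.68 × (+$537 million) = −$365.16 million.
Expenditure multiplier = 1/(1 − c + m) = 1/(1 − 0.68 + 0.37) = 1/0.69 ≈ 1.449.
The tax multiplier is −c × k ≈ −0.986, so ΔY = k × (−c·ΔT) = (−$365.16 million) / 0.69 ≈ −$529 million.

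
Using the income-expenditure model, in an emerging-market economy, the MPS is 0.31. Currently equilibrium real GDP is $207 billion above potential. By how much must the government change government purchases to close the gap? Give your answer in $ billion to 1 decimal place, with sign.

MPC = 1 − MPS = 1 − 0.31 = 0.69.
Spending multiplier = 1/(1 − MPC) = 1/(1 − 0.69) = 1/0.31 ≈ 3.226.
Need ΔY = −$207 billion, so ΔG = ΔY/k = (−$207 billion) × 0.31 ≈ −$64.2 billion.
The government should cut government purchases by $64.2 billion.

−$64.2 billion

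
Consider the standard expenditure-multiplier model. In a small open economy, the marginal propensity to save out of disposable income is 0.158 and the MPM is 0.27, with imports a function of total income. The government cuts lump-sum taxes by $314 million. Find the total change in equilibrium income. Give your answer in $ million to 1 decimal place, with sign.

+$617.7 million

MPC = 1 − MPS = 1 − 0.158 = 0.842.
A lump-sum tax change of −$314 million shifts disposable income by +$314 million; first-round consumption changes by −c × ΔT = −0.842 × (−$314 million) = +$264.388 million.
Expenditure multiplier = 1/(1 − c + m) = 1/(1 − 0.842 + 0.27) = 1/0.428 ≈ 2.336.
The tax multiplier is −c × k ≈ −1.967, so ΔY = k × (−c·ΔT) = (+$264.388 million) / 0.428 ≈ +$617.7 million.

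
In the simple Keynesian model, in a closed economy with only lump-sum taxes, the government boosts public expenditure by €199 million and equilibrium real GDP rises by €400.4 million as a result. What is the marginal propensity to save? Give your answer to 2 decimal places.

0.50

Implied spending multiplier k = ΔY/ΔG = 400.4/199 ≈ 2.0121.
Since k = 1/(1 − MPC), MPC = 1 − 1/k = 1 − ΔG/ΔY = 1 − 199/400.4 ≈ 0.50.
MPS = 1 − MPC = 0.50.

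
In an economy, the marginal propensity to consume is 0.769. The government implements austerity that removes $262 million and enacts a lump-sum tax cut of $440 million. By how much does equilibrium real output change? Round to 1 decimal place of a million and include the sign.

Expenditure multiplier = 1/(1 − MPC) = 1/(1 − 0.769) = 1/0.231 ≈ 4.329.
ΔG contributes k·ΔG = (−$262 million) / 0.231 ≈ −$1,134.2 million.
ΔT of −$440 million changes first-round spending by −c·ΔT = +$338.36 million, contributing k·(−c·ΔT) = (+$338.36 million) / 0.231 ≈ +$1,464.8 million.
Net ΔY = k(ΔG − c·ΔT) = (+$76.36 million) / 0.231 ≈ +$330.6 million.

+$330.6 million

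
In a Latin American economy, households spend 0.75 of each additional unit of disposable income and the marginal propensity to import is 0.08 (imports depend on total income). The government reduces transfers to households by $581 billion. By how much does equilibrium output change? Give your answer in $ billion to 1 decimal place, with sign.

The transfer change shifts disposable income by −$581 billion, so first-round consumption changes by c·ΔTR = 0.75 × (−$581 billion) = −$435.75 billion.
Expenditure multiplier = 1/(1 − c + m) = 1/(1 − 0.75 + 0.08) = 1/0.33 ≈ 3.03.
The transfer multiplier is c × k ≈ 2.273, so ΔY = k × (c·ΔTR) = (−$435.75 billion) / 0.33 ≈ −$1,320.5 billion.

−$1,320.5 billion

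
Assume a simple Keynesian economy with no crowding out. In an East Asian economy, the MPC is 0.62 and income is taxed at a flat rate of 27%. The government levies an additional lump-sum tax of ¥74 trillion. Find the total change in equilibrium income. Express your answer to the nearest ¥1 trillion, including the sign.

A lump-sum tax change of +¥74 trillion shifts disposable income by −¥74 trillion; first-round consumption changes by −c × ΔT = −0.62 × (+¥74 trillion) = −¥45.88 trillion.
Expenditure multiplier = 1/(1 − c(1−t)) = 1/(1 − 0.62×0.73) = 1/0.5474 ≈ 1.827.
The tax multiplier is −c × k ≈ −1.133, so ΔY = k × (−c·ΔT) = (−¥45.88 trillion) / 0.5474 ≈ −¥84 trillion.

−¥84 trillion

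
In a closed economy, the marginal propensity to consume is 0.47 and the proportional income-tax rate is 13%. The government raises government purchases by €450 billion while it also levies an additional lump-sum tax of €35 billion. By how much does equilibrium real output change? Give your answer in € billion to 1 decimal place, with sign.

Expenditure multiplier = 1/(1 − c(1−t)) = 1/(1 − 0.47×0.87) = 1/0.5911 ≈ 1.692.
ΔG contributes k·ΔG = (+€450 billion) / 0.5911 ≈ +€761.3 billion.
ΔT of +€35 billion changes first-round spending by −c·ΔT = −€16.45 billion, contributing k·(−c·ΔT) = (−€16.45 billion) / 0.5911 ≈ −€27.8 billion.
Net ΔY = k(ΔG − c·ΔT) = (+€433.55 billion) / 0.5911 ≈ +€733.5 billion.

+€733.5 billion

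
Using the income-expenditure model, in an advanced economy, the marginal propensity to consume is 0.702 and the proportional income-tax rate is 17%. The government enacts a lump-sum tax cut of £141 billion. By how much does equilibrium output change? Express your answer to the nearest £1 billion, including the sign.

+£237 billion

A lump-sum tax change of −£141 billion shifts disposable income by +£141 billion; first-round consumption changes by −c × ΔT = −0.702 × (−£141 billion) = +£98.982 billion.
Expenditure multiplier = 1/(1 − c(1−t)) = 1/(1 − 0.702×0.83) = 1/0.41734 ≈ 2.396.
The tax multiplier is −c × k ≈ −1.682, so ΔY = k × (−c·ΔT) = (+£98.982 billion) / 0.41734 ≈ +£237 billion.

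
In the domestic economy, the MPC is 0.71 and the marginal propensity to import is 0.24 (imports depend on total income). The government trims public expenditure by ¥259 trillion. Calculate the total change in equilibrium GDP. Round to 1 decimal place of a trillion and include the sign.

Spending multiplier = 1/(1 − c + m) = 1/(1 − 0.71 + 0.24) = 1/0.53 ≈ 1.887.
ΔY = k × ΔG = (−¥259 trillion) / 0.53 ≈ −¥488.7 trillion.

−¥488.7 trillion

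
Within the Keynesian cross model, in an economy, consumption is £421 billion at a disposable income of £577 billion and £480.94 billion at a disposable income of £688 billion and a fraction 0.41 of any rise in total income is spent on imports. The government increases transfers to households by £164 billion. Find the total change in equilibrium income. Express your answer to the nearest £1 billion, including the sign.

+£102 billion

MPC = ΔC/ΔYd = (480.94 − 421)/(688 − 577) = 59.94/111 = 0.54.
The transfer change shifts disposable income by +£164 billion, so first-round consumption changes by c·ΔTR = 0.54 × (+£164 billion) = +£88.56 billion.
Expenditure multiplier = 1/(1 − c + m) = 1/(1 − 0.54 + 0.41) = 1/0.87 ≈ 1.149.
The transfer multiplier is c × k ≈ 0.621, so ΔY = k × (c·ΔTR) = (+£88.56 billion) / 0.87 ≈ +£102 billion.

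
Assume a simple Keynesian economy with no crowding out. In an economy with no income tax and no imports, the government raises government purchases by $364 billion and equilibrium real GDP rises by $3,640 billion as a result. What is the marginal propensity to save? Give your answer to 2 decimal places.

0.10

Implied spending multiplier k = ΔY/ΔG = 3,640/364 = 10.
Since k = 1/(1 − MPC), MPC = 1 − 1/k = 1 − ΔG/ΔY = 1 − 364/3,640 = 0.90.
MPS = 1 − MPC = 0.10.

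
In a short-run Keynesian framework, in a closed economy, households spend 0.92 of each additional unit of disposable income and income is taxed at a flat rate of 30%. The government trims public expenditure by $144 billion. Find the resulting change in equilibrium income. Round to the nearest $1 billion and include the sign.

Government-spending multiplier = 1/(1 − c(1−t)) = 1/(1 − 0.92×0.7) = 1/0.356 ≈ 2.809.
ΔY = k × ΔG = (−$144 billion) / 0.356 ≈ −$404 billion.

−$404 billion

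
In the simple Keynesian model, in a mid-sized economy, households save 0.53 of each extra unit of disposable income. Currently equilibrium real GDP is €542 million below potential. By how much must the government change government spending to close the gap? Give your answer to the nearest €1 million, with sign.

MPC = 1 − MPS = 1 − 0.53 = 0.47.
Spending multiplier = 1/(1 − MPC) = 1/(1 − 0.47) = 1/0.53 ≈ 1.887.
Need ΔY = +€542 million, so ΔG = ΔY/k = (+€542 million) × 0.53 ≈ +€287 million.
The government should increase government spending by €287 million.

+€287 million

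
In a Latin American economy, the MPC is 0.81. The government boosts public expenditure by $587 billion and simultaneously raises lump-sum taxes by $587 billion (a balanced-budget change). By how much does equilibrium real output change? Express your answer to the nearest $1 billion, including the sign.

Expenditure multiplier = 1/(1 − MPC) = 1/(1 − 0.81) = 1/0.19 ≈ 5.263.
ΔG contributes k·ΔG = (+$587 billion) / 0.19 ≈ +$3,089.5 billion.
ΔT of +$587 billion changes first-round spending by −c·ΔT = −$475.47 billion, contributing k·(−c·ΔT) = (−$475.47 billion) / 0.19 ≈ −$2,502.5 billion.
With ΔG = ΔT and no other leakages, the balanced-budget multiplier is 1, so ΔY = ΔG = +$587 billion.

+$587 billion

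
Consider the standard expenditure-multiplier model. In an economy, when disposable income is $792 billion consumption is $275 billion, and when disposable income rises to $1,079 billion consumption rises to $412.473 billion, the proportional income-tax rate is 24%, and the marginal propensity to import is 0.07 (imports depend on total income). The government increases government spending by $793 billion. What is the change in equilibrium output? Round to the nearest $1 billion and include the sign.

MPC = ΔC/ΔYd = (412.473 − 275)/(1,079 − 792) = 137.473/287 = 0.479.
Expenditure multiplier = 1/(1 − c(1−t) + m) = 1/(1 − 0.479×0.76 + 0.07) = 1/0.70596 ≈ 1.417.
ΔY = k × ΔG = (+$793 billion) / 0.70596 ≈ +$1,123 billion.

+$1,123 billion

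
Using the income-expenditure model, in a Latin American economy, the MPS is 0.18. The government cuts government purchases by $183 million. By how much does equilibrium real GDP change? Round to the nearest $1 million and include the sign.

MPC = 1 − MPS = 1 − 0.18 = 0.82.
Expenditure multiplier = 1/(1 − MPC) = 1/(1 − 0.82) = 1/0.18 ≈ 5.556.
ΔY = k × ΔG = (−$183 million) / 0.18 ≈ −$1,017 million.

−$1,017 million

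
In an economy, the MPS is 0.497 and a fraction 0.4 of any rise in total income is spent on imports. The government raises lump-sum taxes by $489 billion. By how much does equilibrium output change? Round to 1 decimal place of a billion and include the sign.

MPC = 1 − MPS = 1 − 0.497 = 0.503.
A lump-sum tax change of +$489 billion shifts disposable income by −$489 billion; first-round consumption changes by −c × ΔT = −0.503 × (+$489 billion) = −$245.967 billion.
Expenditure multiplier = 1/(1 − c + m) = 1/(1 − 0.503 + 0.4) = 1/0.897 ≈ 1.115.
The tax multiplier is −c × k ≈ −0.561, so ΔY = k × (−c·ΔT) = (−$245.967 billion) / 0.897 ≈ −$274.2 billion.

−$274.2 billion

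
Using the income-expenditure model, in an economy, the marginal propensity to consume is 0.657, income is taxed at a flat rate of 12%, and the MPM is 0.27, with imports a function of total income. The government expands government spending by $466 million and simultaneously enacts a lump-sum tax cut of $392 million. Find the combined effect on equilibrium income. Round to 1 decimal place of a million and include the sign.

Expenditure multiplier = 1/(1 − c(1−t) + m) = 1/(1 − 0.657×0.88 + 0.27) = 1/0.69184 ≈ 1.445.
ΔG contributes k·ΔG = (+$466 million) / 0.69184 ≈ +$673.6 million.
ΔT of −$392 million changes first-round spending by −c·ΔT = +$257.544 million, contributing k·(−c·ΔT) = (+$257.544 million) / 0.69184 ≈ +$372.3 million.
Net ΔY = k(ΔG − c·ΔT) = (+$723.544 million) / 0.69184 ≈ +$1,045.8 million.

+$1,045.8 million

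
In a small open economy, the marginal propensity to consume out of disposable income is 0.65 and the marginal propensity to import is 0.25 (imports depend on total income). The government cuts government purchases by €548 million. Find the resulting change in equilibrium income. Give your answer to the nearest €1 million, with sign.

−€913 million

Spending multiplier = 1/(1 − c + m) = 1/(1 − 0.65 + 0.25) = 1/0.6 ≈ 1.667.
ΔY = k × ΔG = (−€548 million) / 0.6 ≈ −€913 million.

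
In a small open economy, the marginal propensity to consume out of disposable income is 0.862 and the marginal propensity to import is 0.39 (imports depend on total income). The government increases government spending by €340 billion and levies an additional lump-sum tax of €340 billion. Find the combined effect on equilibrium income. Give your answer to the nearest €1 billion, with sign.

Expenditure multiplier = 1/(1 − c + m) = 1/(1 − 0.862 + 0.39) = 1/0.528 ≈ 1.894.
ΔG contributes k·ΔG = (+€340 billion) / 0.528 ≈ +€643.9 billion.
ΔT of +€340 billion changes first-round spending by −c·ΔT = −€293.08 billion, contributing k·(−c·ΔT) = (−€293.08 billion) / 0.528 ≈ −€555.1 billion.
Net ΔY = k(ΔG − c·ΔT) = (+€46.92 billion) / 0.528 ≈ +€89 billion.

+€89 billion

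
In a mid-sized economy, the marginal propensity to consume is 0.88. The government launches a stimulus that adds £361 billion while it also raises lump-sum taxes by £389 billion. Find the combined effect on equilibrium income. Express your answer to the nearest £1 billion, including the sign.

+£156 billion

Expenditure multiplier = 1/(1 − MPC) = 1/(1 − 0.88) = 1/0.12 ≈ 8.333.
ΔG contributes k·ΔG = (+£361 billion) / 0.12 ≈ +£3,008.3 billion.
ΔT of +£389 billion changes first-round spending by −c·ΔT = −£342.32 billion, contributing k·(−c·ΔT) = (−£342.32 billion) / 0.12 ≈ −£2,852.7 billion.
Net ΔY = k(ΔG − c·ΔT) = (+£18.68 billion) / 0.12 ≈ +£156 billion.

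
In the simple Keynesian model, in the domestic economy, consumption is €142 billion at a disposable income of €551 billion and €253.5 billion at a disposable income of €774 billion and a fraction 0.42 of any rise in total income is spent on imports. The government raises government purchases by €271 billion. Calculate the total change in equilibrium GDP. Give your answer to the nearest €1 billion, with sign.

MPC = ΔC/ΔYd = (253.5 − 142)/(774 − 551) = 111.5/223 = 0.5.
Government-spending multiplier = 1/(1 − c + m) = 1/(1 − 0.5 + 0.42) = 1/0.92 ≈ 1.087.
ΔY = k × ΔG = (+€271 billion) / 0.92 ≈ +€295 billion.

+€295 billion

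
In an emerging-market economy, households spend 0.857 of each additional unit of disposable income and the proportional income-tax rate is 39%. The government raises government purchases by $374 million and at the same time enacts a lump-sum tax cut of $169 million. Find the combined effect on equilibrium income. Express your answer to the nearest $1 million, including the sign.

Expenditure multiplier = 1/(1 − c(1−t)) = 1/(1 − 0.857×0.61) = 1/0.47723 ≈ 2.095.
ΔG contributes k·ΔG = (+$374 million) / 0.47723 ≈ +$783.7 million.
ΔT of −$169 million changes first-round spending by −c·ΔT = +$144.833 million, contributing k·(−c·ΔT) = (+$144.833 million) / 0.47723 ≈ +$303.5 million.
Net ΔY = k(ΔG − c·ΔT) = (+$518.833 million) / 0.47723 ≈ +$1,087 million.

+$1,087 million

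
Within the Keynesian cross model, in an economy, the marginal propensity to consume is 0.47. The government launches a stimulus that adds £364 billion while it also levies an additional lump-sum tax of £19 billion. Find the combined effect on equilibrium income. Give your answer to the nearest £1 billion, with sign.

+£670 billion

Expenditure multiplier = 1/(1 − MPC) = 1/(1 − 0.47) = 1/0.53 ≈ 1.887.
ΔG contributes k·ΔG = (+£364 billion) / 0.53 ≈ +£686.8 billion.
ΔT of +£19 billion changes first-round spending by −c·ΔT = −£8.93 billion, contributing k·(−c·ΔT) = (−£8.93 billion) / 0.53 ≈ −£16.8 billion.
Net ΔY = k(ΔG − c·ΔT) = (+£355.07 billion) / 0.53 ≈ +£670 billion.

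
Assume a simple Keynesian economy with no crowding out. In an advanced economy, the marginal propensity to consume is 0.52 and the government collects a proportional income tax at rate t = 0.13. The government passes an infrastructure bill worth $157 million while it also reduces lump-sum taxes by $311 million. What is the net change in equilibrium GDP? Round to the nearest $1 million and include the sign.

Expenditure multiplier = 1/(1 − c(1−t)) = 1/(1 − 0.52×0.87) = 1/0.5476 ≈ 1.826.
ΔG contributes k·ΔG = (+$157 million) / 0.5476 ≈ +$286.7 million.
ΔT of −$311 million changes first-round spending by −c·ΔT = +$161.72 million, contributing k·(−c·ΔT) = (+$161.72 million) / 0.5476 ≈ +$295.3 million.
Net ΔY = k(ΔG − c·ΔT) = (+$318.72 million) / 0.5476 ≈ +$582 million.

+$582 million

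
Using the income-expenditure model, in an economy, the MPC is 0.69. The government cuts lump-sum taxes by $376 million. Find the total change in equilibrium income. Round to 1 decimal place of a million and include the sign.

A lump-sum tax change of −$376 million shifts disposable income by +$376 million; first-round consumption changes by −c × ΔT = −0.69 × (−$376 million) = +$259.44 million.
Expenditure multiplier = 1/(1 − MPC) = 1/(1 − 0.69) = 1/0.31 ≈ 3.226.
The tax multiplier is −c × k ≈ −2.226, so ΔY = k × (−c·ΔT) = (+$259.44 million) / 0.31 ≈ +$836.9 million.

+$836.9 million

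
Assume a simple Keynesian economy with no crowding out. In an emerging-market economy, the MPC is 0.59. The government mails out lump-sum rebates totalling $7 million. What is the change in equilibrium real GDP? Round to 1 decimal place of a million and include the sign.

+$10.1 million

A lump-sum tax change of −$7 million shifts disposable income by +$7 million; first-round consumption changes by −c × ΔT = −0.59 × (−$7 million) = +$4.13 million.
Expenditure multiplier = 1/(1 − MPC) = 1/(1 − 0.59) = 1/0.41 ≈ 2.439.
The tax multiplier is −c × k ≈ −1.439, so ΔY = k × (−c·ΔT) = (+$4.13 million) / 0.41 ≈ +$10.1 million.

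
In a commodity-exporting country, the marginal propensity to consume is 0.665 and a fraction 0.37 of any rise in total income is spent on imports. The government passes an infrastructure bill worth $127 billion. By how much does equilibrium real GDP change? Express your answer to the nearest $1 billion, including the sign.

+$180 billion

Spending multiplier = 1/(1 − c + m) = 1/(1 − 0.665 + 0.37) = 1/0.705 ≈ 1.418.
ΔY = k × ΔG = (+$127 billion) / 0.705 ≈ +$180 billion.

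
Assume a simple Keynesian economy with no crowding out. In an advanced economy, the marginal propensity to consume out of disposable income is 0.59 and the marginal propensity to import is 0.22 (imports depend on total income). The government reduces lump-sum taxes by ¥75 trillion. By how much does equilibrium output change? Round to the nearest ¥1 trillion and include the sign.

+¥70 trillion

A lump-sum tax change of −¥75 trillion shifts disposable income by +¥75 trillion; first-round consumption changes by −c × ΔT = −0.59 × (−¥75 trillion) = +¥44.25 trillion.
Expenditure multiplier = 1/(1 − c + m) = 1/(1 − 0.59 + 0.22) = 1/0.63 ≈ 1.587.
The tax multiplier is −c × k ≈ −0.937, so ΔY = k × (−c·ΔT) = (+¥44.25 trillion) / 0.63 ≈ +¥70 trillion.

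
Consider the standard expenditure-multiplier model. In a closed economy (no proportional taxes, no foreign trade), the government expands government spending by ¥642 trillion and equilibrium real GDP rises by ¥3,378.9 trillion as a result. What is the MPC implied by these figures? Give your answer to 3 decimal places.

0.810

Implied spending multiplier k = ΔY/ΔG = 3,378.9/642 ≈ 5.2631.
Since k = 1/(1 − MPC), MPC = 1 − 1/k = 1 − ΔG/ΔY = 1 − 642/3,378.9 ≈ 0.810.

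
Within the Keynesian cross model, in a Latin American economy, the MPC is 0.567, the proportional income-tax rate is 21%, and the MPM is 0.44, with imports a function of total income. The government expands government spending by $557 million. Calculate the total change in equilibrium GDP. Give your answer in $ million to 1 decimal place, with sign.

+$561.5 million

Government-spending multiplier = 1/(1 − c(1−t) + m) = 1/(1 − 0.567×0.79 + 0.44) = 1/0.99207 ≈ 1.008.
ΔY = k × ΔG = (+$557 million) / 0.99207 ≈ +$561.5 million.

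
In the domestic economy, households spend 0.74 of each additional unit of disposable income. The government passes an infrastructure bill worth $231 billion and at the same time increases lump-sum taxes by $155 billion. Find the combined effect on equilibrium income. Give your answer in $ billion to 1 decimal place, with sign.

Expenditure multiplier = 1/(1 − MPC) = 1/(1 − 0.74) = 1/0.26 ≈ 3.846.
ΔG contributes k·ΔG = (+$231 billion) / 0.26 ≈ +$888.5 billion.
ΔT of +$155 billion changes first-round spending by −c·ΔT = −$114.7 billion, contributing k·(−c·ΔT) = (−$114.7 billion) / 0.26 ≈ −$441.2 billion.
Net ΔY = k(ΔG − c·ΔT) = (+$116.3 billion) / 0.26 ≈ +$447.3 billion.

+$447.3 billion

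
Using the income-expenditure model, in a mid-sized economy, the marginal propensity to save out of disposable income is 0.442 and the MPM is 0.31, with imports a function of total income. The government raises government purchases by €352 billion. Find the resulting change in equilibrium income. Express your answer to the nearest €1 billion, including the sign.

MPC = 1 − MPS = 1 − 0.442 = 0.558.
Government-spending multiplier = 1/(1 − c + m) = 1/(1 − 0.558 + 0.31) = 1/0.752 ≈ 1.33.
ΔY = k × ΔG = (+€352 billion) / 0.752 ≈ +€468 billion.

+€468 billion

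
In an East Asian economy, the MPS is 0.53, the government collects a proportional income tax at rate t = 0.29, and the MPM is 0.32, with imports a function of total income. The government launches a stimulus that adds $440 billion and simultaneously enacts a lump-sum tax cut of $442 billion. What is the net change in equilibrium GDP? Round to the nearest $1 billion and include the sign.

+$657 billion

MPC = 1 − MPS = 1 − 0.53 = 0.47.
Expenditure multiplier = 1/(1 − c(1−t) + m) = 1/(1 − 0.47×0.71 + 0.32) = 1/0.9863 ≈ 1.014.
ΔG contributes k·ΔG = (+$440 billion) / 0.9863 ≈ +$446.1 billion.
ΔT of −$442 billion changes first-round spending by −c·ΔT = +$207.74 billion, contributing k·(−c·ΔT) = (+$207.74 billion) / 0.9863 ≈ +$210.6 billion.
Net ΔY = k(ΔG − c·ΔT) = (+$647.74 billion) / 0.9863 ≈ +$657 billion.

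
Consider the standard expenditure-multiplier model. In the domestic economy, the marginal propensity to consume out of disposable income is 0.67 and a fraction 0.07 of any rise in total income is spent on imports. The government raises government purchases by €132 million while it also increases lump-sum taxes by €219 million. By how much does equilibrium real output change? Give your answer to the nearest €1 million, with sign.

Expenditure multiplier = 1/(1 − c + m) = 1/(1 − 0.67 + 0.07) = 1/0.4 = 2.5.
ΔG contributes k·ΔG = (+€132 million) / 0.4 = +€330 million.
ΔT of +€219 million changes first-round spending by −c·ΔT = −€146.73 million, contributing k·(−c·ΔT) = (−€146.73 million) / 0.4 ≈ −€366.8 million.
Net ΔY = k(ΔG − c·ΔT) = (−€14.73 million) / 0.4 ≈ −€37 million.

−€37 million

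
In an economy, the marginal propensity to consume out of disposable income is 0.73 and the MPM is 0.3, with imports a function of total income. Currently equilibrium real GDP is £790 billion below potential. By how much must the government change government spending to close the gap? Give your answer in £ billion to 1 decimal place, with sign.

Spending multiplier = 1/(1 − c + m) = 1/(1 − 0.73 + 0.3) = 1/0.57 ≈ 1.754.
Need ΔY = +£790 billion, so ΔG = ΔY/k = (+£790 billion) × 0.57 = +£450.3 billion.
The government should increase government spending by £450.3 billion.

+£450.3 billion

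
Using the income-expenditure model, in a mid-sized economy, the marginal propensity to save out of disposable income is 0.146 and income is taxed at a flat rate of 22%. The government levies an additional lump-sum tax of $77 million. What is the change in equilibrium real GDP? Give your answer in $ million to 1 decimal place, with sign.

MPC = 1 − MPS = 1 − 0.146 = 0.854.
A lump-sum tax change of +$77 million shifts disposable income by −$77 million; first-round consumption changes by −c × ΔT = −0.854 × (+$77 million) = −$65.758 million.
Expenditure multiplier = 1/(1 − c(1−t)) = 1/(1 − 0.854×0.78) = 1/0.33388 ≈ 2.995.
The tax multiplier is −c × k ≈ −2.558, so ΔY = k × (−c·ΔT) = (−$65.758 million) / 0.33388 ≈ −$197 million.

−$197.0 million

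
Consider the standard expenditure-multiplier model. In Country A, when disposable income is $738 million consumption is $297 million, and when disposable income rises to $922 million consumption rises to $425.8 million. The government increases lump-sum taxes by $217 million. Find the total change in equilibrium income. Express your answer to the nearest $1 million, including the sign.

MPC = ΔC/ΔYd = (425.8 − 297)/(922 − 738) = 128.8/184 = 0.7.
A lump-sum tax change of +$217 million shifts disposable income by −$217 million; first-round consumption changes by −c × ΔT = −0.7 × (+$217 million) = −$151.9 million.
Expenditure multiplier = 1/(1 − MPC) = 1/(1 − 0.7) = 1/0.3 ≈ 3.333.
The tax multiplier is −c × k ≈ −2.333, so ΔY = k × (−c·ΔT) = (−$151.9 million) / 0.3 ≈ −$506 million.

−$506 million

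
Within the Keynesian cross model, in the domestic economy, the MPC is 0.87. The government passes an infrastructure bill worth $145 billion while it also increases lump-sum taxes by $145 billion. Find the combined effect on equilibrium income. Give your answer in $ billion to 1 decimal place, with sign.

Expenditure multiplier = 1/(1 − MPC) = 1/(1 − 0.87) = 1/0.13 ≈ 7.692.
ΔG contributes k·ΔG = (+$145 billion) / 0.13 ≈ +$1,115.4 billion.
ΔT of +$145 billion changes first-round spending by −c·ΔT = −$126.15 billion, contributing k·(−c·ΔT) = (−$126.15 billion) / 0.13 ≈ −$970.4 billion.
With ΔG = ΔT and no other leakages, the balanced-budget multiplier is 1, so ΔY = ΔG = +$145 billion.

+$145.0 billion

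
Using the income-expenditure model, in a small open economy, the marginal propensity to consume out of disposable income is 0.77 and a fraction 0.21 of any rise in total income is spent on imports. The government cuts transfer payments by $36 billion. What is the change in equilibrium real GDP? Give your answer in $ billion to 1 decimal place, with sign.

−$63.0 billion

The transfer change shifts disposable income by −$36 billion, so first-round consumption changes by c·ΔTR = 0.77 × (−$36 billion) = −$27.72 billion.
Expenditure multiplier = 1/(1 − c + m) = 1/(1 − 0.77 + 0.21) = 1/0.44 ≈ 2.273.
The transfer multiplier is c × k = 1.75, so ΔY = k × (c·ΔTR) = (−$27.72 billion) / 0.44 = −$63 billion.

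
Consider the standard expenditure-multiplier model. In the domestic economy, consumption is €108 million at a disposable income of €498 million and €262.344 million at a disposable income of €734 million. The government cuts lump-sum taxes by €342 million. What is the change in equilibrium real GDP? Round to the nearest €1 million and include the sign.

MPC = ΔC/ΔYd = (262.344 − 108)/(734 − 498) = 154.344/236 = 0.654.
A lump-sum tax change of −€342 million shifts disposable income by +€342 million; first-round consumption changes by −c × ΔT = −0.654 × (−€342 million) = +€223.668 million.
Expenditure multiplier = 1/(1 − MPC) = 1/(1 − 0.654) = 1/0.346 ≈ 2.89.
The tax multiplier is −c × k ≈ −1.89, so ΔY = k × (−c·ΔT) = (+€223.668 million) / 0.346 ≈ +€646 million.

+€646 million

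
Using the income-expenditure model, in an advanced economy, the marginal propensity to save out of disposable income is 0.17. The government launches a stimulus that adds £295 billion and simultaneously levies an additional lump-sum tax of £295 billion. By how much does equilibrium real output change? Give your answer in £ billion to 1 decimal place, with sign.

MPC = 1 − MPS = 1 − 0.17 = 0.83.
Expenditure multiplier = 1/(1 − MPC) = 1/(1 − 0.83) = 1/0.17 ≈ 5.882.
ΔG contributes k·ΔG = (+£295 billion) / 0.17 ≈ +£1,735.3 billion.
ΔT of +£295 billion changes first-round spending by −c·ΔT = −£244.85 billion, contributing k·(−c·ΔT) = (−£244.85 billion) / 0.17 ≈ −£1,440.3 billion.
With ΔG = ΔT and no other leakages, the balanced-budget multiplier is 1, so ΔY = ΔG = +£295 billion.

+£295.0 billion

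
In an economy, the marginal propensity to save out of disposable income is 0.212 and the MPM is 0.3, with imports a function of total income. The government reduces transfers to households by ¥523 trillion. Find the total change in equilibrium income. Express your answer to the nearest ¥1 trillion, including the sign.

MPC = 1 − MPS = 1 − 0.212 = 0.788.
The transfer change shifts disposable income by −¥523 trillion, so first-round consumption changes by c·ΔTR = 0.788 × (−¥523 trillion) = −¥412.124 trillion.
Expenditure multiplier = 1/(1 − c + m) = 1/(1 − 0.788 + 0.3) = 1/0.512 ≈ 1.953.
The transfer multiplier is c × k ≈ 1.539, so ΔY = k × (c·ΔTR) = (−¥412.124 trillion) / 0.512 ≈ −¥805 trillion.

−¥805 trillion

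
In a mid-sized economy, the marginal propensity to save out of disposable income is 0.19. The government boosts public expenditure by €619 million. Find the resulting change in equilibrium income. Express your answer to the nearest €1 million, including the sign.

MPC = 1 − MPS = 1 − 0.19 = 0.81.
Expenditure multiplier = 1/(1 − MPC) = 1/(1 − 0.81) = 1/0.19 ≈ 5.263.
ΔY = k × ΔG = (+€619 million) / 0.19 ≈ +€3,258 million.

+€3,258 million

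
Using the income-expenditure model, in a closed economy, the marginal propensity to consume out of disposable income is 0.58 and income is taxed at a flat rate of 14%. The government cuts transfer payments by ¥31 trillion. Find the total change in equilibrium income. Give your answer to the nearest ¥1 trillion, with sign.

The transfer change shifts disposable income by −¥31 trillion, so first-round consumption changes by c·ΔTR = 0.58 × (−¥31 trillion) = −¥17.98 trillion.
Expenditure multiplier = 1/(1 − c(1−t)) = 1/(1 − 0.58×0.86) = 1/0.5012 ≈ 1.995.
The transfer multiplier is c × k ≈ 1.157, so ΔY = k × (c·ΔTR) = (−¥17.98 trillion) / 0.5012 ≈ −¥36 trillion.

−¥36 trillion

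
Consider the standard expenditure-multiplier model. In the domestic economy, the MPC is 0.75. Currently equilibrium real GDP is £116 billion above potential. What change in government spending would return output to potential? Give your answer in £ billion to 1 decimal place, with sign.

Spending multiplier = 1/(1 − MPC) = 1/(1 − 0.75) = 1/0.25 = 4.
Need ΔY = −£116 billion, so ΔG = ΔY/k = (−£116 billion) × 0.25 = −£29 billion.
The government should cut government spending by £29 billion.

−£29.0 billion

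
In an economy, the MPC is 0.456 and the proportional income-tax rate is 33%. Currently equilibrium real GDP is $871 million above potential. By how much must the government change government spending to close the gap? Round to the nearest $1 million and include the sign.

−$605 million

Spending multiplier = 1/(1 − c(1−t)) = 1/(1 − 0.456×0.67) = 1/0.69448 ≈ 1.44.
Need ΔY = −$871 million, so ΔG = ΔY/k = (−$871 million) × 0.69448 ≈ −$605 million.
The government should cut government spending by $605 million.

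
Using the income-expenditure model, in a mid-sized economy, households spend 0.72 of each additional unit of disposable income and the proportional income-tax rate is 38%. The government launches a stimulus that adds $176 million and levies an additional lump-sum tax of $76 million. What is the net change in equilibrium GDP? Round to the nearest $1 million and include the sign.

+$219 million

Expenditure multiplier = 1/(1 − c(1−t)) = 1/(1 − 0.72×0.62) = 1/0.5536 ≈ 1.806.
ΔG contributes k·ΔG = (+$176 million) / 0.5536 ≈ +$317.9 million.
ΔT of +$76 million changes first-round spending by −c·ΔT = −$54.72 million, contributing k·(−c·ΔT) = (−$54.72 million) / 0.5536 ≈ −$98.8 million.
Net ΔY = k(ΔG − c·ΔT) = (+$121.28 million) / 0.5536 ≈ +$219 million.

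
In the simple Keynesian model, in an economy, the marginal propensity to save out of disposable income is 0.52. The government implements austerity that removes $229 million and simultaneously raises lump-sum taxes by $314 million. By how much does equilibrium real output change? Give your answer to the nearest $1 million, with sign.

MPC = 1 − MPS = 1 − 0.52 = 0.48.
Expenditure multiplier = 1/(1 − MPC) = 1/(1 − 0.48) = 1/0.52 ≈ 1.923.
ΔG contributes k·ΔG = (−$229 million) / 0.52 ≈ −$440.4 million.
ΔT of +$314 million changes first-round spending by −c·ΔT = −$150.72 million, contributing k·(−c·ΔT) = (−$150.72 million) / 0.52 ≈ −$289.8 million.
Net ΔY = k(ΔG − c·ΔT) = (−$379.72 million) / 0.52 ≈ −$730 million.

−$730 million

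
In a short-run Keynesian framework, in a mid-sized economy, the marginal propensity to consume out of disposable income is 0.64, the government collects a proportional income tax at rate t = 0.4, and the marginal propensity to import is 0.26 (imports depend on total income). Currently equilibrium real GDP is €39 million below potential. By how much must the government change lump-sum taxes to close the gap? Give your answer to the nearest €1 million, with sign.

−€53 million

Spending multiplier = 1/(1 − c(1−t) + m) = 1/(1 − 0.64×0.6 + 0.26) = 1/0.876 ≈ 1.142.
Tax multiplier = −c·k = −0.64/0.876 ≈ −0.731. Need ΔY = +€39 million, so ΔT = ΔY/(−c·k) = −(+€39 million) × 0.876 / 0.64 ≈ −€53 million.
The government should cut lump-sum taxes by €53 million.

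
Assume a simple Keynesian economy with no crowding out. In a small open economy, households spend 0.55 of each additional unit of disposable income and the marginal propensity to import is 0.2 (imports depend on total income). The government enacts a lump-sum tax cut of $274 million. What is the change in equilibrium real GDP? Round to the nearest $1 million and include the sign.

+$232 million

A lump-sum tax change of −$274 million shifts disposable income by +$274 million; first-round consumption changes by −c × ΔT = −0.55 × (−$274 million) = +$150.7 million.
Expenditure multiplier = 1/(1 − c + m) = 1/(1 − 0.55 + 0.2) = 1/0.65 ≈ 1.538.
The tax multiplier is −c × k ≈ −0.846, so ΔY = k × (−c·ΔT) = (+$150.7 million) / 0.65 ≈ +$232 million.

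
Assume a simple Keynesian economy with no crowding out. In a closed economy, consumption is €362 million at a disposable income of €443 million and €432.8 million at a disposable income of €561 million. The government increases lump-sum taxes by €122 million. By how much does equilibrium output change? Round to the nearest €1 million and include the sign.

MPC = ΔC/ΔYd = (432.8 − 362)/(561 − 443) = 70.8/118 = 0.6.
A lump-sum tax change of +€122 million shifts disposable income by −€122 million; first-round consumption changes by −c × ΔT = −0.6 × (+€122 million) = −€73.2 million.
Expenditure multiplier = 1/(1 − MPC) = 1/(1 − 0.6) = 1/0.4 = 2.5.
The tax multiplier is −c × k = −1.5, so ΔY = k × (−c·ΔT) = (−€73.2 million) / 0.4 = −€183 million.

−€183 million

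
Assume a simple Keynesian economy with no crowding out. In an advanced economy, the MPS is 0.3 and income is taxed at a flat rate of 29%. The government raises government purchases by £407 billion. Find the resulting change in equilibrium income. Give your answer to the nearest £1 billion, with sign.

MPC = 1 − MPS = 1 − 0.3 = 0.7.
Expenditure multiplier = 1/(1 − c(1−t)) = 1/(1 − 0.7×0.71) = 1/0.503 ≈ 1.988.
ΔY = k × ΔG = (+£407 billion) / 0.503 ≈ +£809 billion.

+£809 billion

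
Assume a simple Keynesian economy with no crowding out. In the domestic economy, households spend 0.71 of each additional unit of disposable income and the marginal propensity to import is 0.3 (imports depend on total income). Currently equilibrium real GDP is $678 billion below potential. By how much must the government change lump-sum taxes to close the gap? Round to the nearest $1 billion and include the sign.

−$563 billion

Spending multiplier = 1/(1 − c + m) = 1/(1 − 0.71 + 0.3) = 1/0.59 ≈ 1.695.
Tax multiplier = −c·k = −0.71/0.59 ≈ −1.203. Need ΔY = +$678 billion, so ΔT = ΔY/(−c·k) = −(+$678 billion) × 0.59 / 0.71 ≈ −$563 billion.
The government should cut lump-sum taxes by $563 billion.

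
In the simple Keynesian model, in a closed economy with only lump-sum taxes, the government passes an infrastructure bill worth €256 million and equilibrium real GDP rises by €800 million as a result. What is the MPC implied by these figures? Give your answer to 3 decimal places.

Implied spending multiplier k = ΔY/ΔG = 800/256 = 3.125.
Since k = 1/(1 − MPC), MPC = 1 − 1/k = 1 − ΔG/ΔY = 1 − 256/800 = 0.680.

0.680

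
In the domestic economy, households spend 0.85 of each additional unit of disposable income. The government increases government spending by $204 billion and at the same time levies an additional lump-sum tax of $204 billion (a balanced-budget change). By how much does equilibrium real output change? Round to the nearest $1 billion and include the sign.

+$204 billion

Expenditure multiplier = 1/(1 − MPC) = 1/(1 − 0.85) = 1/0.15 ≈ 6.667.
ΔG contributes k·ΔG = (+$204 billion) / 0.15 = +$1,360 billion.
ΔT of +$204 billion changes first-round spending by −c·ΔT = −$173.4 billion, contributing k·(−c·ΔT) = (−$173.4 billion) / 0.15 = −$1,156 billion.
With ΔG = ΔT and no other leakages, the balanced-budget multiplier is 1, so ΔY = ΔG = +$204 billion.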